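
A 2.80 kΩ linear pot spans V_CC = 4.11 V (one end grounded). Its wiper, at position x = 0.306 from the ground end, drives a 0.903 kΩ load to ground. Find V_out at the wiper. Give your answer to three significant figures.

The pot divides into 1.943 kΩ above the wiper and 0.8568 kΩ below.
R_L loads the lower segment: effective lower R = 0.4396 kΩ.
V_out = 4.11 × 0.4396/(1.943 + 0.4396) = 0.7583 V.

V_out ≈ 0.758 V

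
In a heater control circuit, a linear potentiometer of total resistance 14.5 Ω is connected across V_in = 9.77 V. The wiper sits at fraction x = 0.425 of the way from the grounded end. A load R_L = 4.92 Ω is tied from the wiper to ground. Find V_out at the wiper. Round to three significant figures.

Split the track: R_lower = x·R_p = 6.162 Ω, R_upper = (1−x)·R_p = 8.337 Ω.
Lower segment in parallel with the load: 6.162 ‖ 4.92 = 2.736 Ω.
V_out = 9.77 × 2.736/(8.337 + 2.736) = 2.414 V.

V_out ≈ 2.41 V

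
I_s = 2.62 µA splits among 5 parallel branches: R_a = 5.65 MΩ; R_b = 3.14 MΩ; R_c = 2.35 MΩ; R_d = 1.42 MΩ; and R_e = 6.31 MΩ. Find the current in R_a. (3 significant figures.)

I ≈ 0.260 µA

Conductances: ΣG = 1/5.65 + 1/3.14 + 1/2.35 + 1/1.42 + 1/6.31 = 1.784 (1/MΩ).
R_a takes the fraction G_k/ΣG = 0.1770/1.784 = 0.09923, so I = 2.62 × 0.09923 = 0.2600 µA.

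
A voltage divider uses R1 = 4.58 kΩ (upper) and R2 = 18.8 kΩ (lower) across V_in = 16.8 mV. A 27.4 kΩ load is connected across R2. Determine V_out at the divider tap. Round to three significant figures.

V_out ≈ 11.9 mV

First combine the lower leg with the load: R2 ‖ R_L = 11.15 kΩ.
Then V_out = V_in · R2'/(R1 + R2') = 16.8 × 11.15/15.73 = 11.91 mV.
(Unloaded it would be 13.5 mV; the load pulls it down.)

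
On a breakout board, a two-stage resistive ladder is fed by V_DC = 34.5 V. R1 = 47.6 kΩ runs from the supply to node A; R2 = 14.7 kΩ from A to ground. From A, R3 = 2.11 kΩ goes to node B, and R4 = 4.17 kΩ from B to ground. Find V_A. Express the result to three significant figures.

V_A ≈ 2.92 V

Looking into the second stage from A: R3 + R4 = 6.280 kΩ appears in parallel with R2.
R2 ‖ (R3+R4) = 4.400 kΩ.
V_A = 34.5 × 4.400/(47.6 + 4.400) = 2.919 V.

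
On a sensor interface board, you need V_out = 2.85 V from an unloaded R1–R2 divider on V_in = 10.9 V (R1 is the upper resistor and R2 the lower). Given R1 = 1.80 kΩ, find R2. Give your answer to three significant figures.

R2 ≈ 0.637 kΩ

The divider ratio is R2/(R1+R2) = 2.85/10.9 = 0.2615.
So R2 = R1 · V_out/(V_in − V_out) = 1.80 × 2.85/(10.9 − 2.85) = 1.80 × 0.3540 = 0.6373 kΩ.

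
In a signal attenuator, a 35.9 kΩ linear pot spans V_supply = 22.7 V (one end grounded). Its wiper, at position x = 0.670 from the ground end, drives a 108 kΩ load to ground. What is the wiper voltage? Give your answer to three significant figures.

V_out ≈ 14.2 V

Split the track: R_lower = x·R_p = 24.05 kΩ, R_upper = (1−x)·R_p = 11.85 kΩ.
R_L loads the lower segment: effective lower R = 19.67 kΩ.
V_out = 22.7 × 19.67/(11.85 + 19.67) = 14.17 V.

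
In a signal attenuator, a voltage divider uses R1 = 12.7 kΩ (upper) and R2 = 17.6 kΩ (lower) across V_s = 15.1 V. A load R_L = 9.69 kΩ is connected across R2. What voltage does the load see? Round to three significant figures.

The load sits in parallel with R2, giving an effective lower resistance R2' = R2·R_L/(R2+R_L) = 6.249 kΩ.
Then V_out = V_s · R2'/(R1 + R2') = 15.1 × 6.249/18.95 = 4.980 V.

V_out ≈ 4.98 V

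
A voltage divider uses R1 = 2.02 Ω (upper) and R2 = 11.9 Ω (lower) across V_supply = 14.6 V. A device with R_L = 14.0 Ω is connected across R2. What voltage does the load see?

First combine the lower leg with the load: R2 ‖ R_L = 6.432 Ω.
Now apply the divider: V_out = 14.6 × 0.7610 = 11.11 V.
(Unloaded it would be 12.5 V; the load pulls it down.)

V_out ≈ 11.1 V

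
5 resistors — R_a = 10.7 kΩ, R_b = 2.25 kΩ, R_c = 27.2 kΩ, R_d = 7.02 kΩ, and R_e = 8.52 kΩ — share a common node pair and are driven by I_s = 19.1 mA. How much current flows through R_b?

I ≈ 10.2 mA

Total conductance ΣG = 1/10.7 + 1/2.25 + 1/27.2 + 1/7.02 + 1/8.52 = 0.8345 (units of 1/kΩ).
By the current-divider rule, I = I_s · G_k/ΣG = 19.1 × 0.5326 = 10.17 mA.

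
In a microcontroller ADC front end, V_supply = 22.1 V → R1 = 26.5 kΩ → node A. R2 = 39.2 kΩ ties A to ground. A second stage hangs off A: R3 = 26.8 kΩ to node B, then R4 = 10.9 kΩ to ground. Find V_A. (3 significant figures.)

The second stage (R3 + R4 = 37.70 kΩ) loads node A in parallel with R2.
R2 ‖ (R3+R4) = 19.22 kΩ.
First divider: V_A = V_supply · 19.22/(26.5 + 19.22) = 9.290 V.

V_A ≈ 9.29 V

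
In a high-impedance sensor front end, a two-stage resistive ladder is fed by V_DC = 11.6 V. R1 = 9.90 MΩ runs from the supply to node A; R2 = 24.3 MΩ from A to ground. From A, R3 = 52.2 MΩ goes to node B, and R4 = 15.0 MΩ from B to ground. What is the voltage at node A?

Looking into the second stage from A: R3 + R4 = 67.20 MΩ appears in parallel with R2.
Effective lower resistance at A: R2 ‖ 67.20 = 17.85 MΩ.
So V_A = 11.6 × 0.6432 = 7.461 V.

V_A ≈ 7.46 V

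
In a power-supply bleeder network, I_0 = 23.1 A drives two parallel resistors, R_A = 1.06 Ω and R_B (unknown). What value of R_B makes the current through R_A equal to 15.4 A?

In a two-way split, I_A/I_0 = R_B/(R_A + R_B).
15.4/23.1 = R_B/(R_A + R_B) → R_B = R_A · (0.6667)/(1 − 0.6667) = 1.06 × 2.000 = 2.120 Ω.

R_B ≈ 2.12 Ω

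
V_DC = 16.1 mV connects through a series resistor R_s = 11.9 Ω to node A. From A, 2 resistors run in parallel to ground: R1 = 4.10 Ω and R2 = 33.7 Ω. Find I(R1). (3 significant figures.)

Equivalent of the parallel group: R_p = 3.655 Ω.
V_A = 16.1 × 3.655/15.56 = 3.783 mV.
I(R1) = V_A / R1 = 3.783/4.10 = 0.9228 mA.

I ≈ 0.923 mA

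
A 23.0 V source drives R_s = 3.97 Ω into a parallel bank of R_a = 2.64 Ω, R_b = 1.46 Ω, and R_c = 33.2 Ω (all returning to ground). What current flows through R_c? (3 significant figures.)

I ≈ 0.130 A

Equivalent of the parallel group: R_p = 0.9142 Ω.
Node voltage V_A = V_supply · R_p/(R_s + R_p) = 23.0 × 0.1872 = 4.305 V.
I(R_c) = V_A / R_c = 4.305/33.2 = 0.1297 A.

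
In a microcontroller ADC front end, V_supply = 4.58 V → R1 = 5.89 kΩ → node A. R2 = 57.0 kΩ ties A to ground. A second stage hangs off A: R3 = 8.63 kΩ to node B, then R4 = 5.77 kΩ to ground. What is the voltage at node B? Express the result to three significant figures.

V_B ≈ 1.21 V

Node A sees R2 in parallel with the series input of stage 2, R3 + R4 = 14.40 kΩ.
Effective lower resistance at A: R2 ‖ 14.40 = 11.50 kΩ.
V_A = 4.58 × 11.50/(5.89 + 11.50) = 3.028 V.
V_B = V_A × 0.4007 = 1.213 V.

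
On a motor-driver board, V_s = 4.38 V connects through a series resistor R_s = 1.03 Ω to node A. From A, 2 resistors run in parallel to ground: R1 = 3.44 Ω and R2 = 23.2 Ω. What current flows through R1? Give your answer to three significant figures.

Equivalent of the parallel group: R_p = 2.996 Ω.
V_A = 4.38 × 2.996/4.026 = 3.259 V.
I(R1) = V_A / R1 = 3.259/3.44 = 0.9475 A.
(Check via current divider: I_total = 1.088 A; share G_k/ΣG = 0.8709 → same result.)

I ≈ 0.947 A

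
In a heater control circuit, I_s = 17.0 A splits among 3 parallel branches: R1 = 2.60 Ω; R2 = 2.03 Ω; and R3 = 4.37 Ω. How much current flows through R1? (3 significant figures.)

I ≈ 5.91 A

Conductances: ΣG = 1/2.60 + 1/2.03 + 1/4.37 = 1.106 (1/Ω).
Current divider: I(R1) = I_s · G_k/ΣG = 17.0 × (0.3846/1.106) = 17.0 × 0.3477 = 5.911 A.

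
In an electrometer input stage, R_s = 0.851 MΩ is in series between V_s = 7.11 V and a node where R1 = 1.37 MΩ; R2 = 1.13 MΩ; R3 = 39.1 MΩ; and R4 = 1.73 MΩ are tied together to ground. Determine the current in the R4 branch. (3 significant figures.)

Parallel bank: R_p = 1/(1/1.37 + 1/1.13 + 1/39.1 + 1/1.73) = 0.4508 MΩ.
V_A by voltage divider: V_A = 7.11 × 0.4508/(0.851 + 0.4508) = 2.462 V.
I(R4) = V_A / R4 = 2.462/1.73 = 1.423 µA.
(Equivalently: I_total = 5.462 µA, then current-divider fraction G_k/ΣG = 0.2606.)

I ≈ 1.42 µA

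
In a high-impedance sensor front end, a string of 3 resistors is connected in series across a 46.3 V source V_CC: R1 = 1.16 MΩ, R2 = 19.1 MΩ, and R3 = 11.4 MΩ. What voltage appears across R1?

V ≈ 1.70 V

ΣR = 1.16 + 19.1 + 11.4 = 31.66 MΩ.
By the voltage-divider rule, V = 46.3 × 1.160/31.66 = 1.696 V.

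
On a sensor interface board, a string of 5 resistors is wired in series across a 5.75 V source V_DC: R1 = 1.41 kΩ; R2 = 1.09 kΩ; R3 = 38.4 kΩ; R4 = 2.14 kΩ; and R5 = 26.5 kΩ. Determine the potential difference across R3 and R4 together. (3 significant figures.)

V ≈ 3.35 V

ΣR = 1.41 + 1.09 + 38.4 + 2.14 + 26.5 = 69.54 kΩ.
R_{R3..R4} = 38.4 + 2.14 = 40.54 kΩ.
Voltage divider: V = V_DC · (40.54 / 69.54) = 5.75 × 0.5830 = 3.352 V.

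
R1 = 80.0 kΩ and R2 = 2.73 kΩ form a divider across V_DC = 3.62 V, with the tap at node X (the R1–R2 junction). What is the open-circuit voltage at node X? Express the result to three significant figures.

V_th ≈ 0.119 V

Open-circuit (no load on X): V_th = V_DC · R2/(R1 + R2) = 3.62 × 2.73/(80.00 + 2.73) = 0.1195 V.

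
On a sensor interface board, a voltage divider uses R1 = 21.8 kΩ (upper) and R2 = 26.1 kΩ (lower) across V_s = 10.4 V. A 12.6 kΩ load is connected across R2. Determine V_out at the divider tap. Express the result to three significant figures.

V_out ≈ 2.92 V

First combine the lower leg with the load: R2 ‖ R_L = 8.498 kΩ.
Then V_out = V_s · R2'/(R1 + R2') = 10.4 × 8.498/30.30 = 2.917 V.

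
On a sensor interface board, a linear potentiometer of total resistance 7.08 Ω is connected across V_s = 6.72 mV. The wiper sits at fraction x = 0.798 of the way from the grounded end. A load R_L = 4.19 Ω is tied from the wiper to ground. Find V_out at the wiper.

V_out ≈ 4.21 mV

The pot divides into 1.430 Ω above the wiper and 5.650 Ω below.
(x·R_p) ‖ R_L = 2.406 Ω.
Loaded-divider output: V_out = 6.72 × 0.6272 = 4.215 mV.
(Unloaded: V_out = x·V_s = 5.36 mV.)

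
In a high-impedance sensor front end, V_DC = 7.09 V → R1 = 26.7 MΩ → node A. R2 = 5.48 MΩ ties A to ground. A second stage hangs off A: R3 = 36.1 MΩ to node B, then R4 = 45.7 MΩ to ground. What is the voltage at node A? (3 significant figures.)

The second stage (R3 + R4 = 81.80 MΩ) loads node A in parallel with R2.
Effective lower resistance at A: R2 ‖ 81.80 = 5.136 MΩ.
V_A = 7.09 × 5.136/(26.7 + 5.136) = 1.144 V.

V_A ≈ 1.14 V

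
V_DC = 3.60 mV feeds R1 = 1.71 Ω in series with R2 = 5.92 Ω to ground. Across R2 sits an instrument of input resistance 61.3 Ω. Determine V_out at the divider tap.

The load sits in parallel with R2, giving an effective lower resistance R2' = R2·R_L/(R2+R_L) = 5.399 Ω.
Now apply the divider: V_out = 3.60 × 0.7594 = 2.734 mV.

V_out ≈ 2.73 mV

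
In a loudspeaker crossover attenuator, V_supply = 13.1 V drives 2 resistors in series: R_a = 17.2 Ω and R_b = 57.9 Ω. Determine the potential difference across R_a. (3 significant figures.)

V ≈ 3.00 V

Series total: ΣR = 17.2 + 57.9 = 75.10 Ω.
By the voltage-divider rule, V = 13.1 × 17.20/75.10 = 3.000 V.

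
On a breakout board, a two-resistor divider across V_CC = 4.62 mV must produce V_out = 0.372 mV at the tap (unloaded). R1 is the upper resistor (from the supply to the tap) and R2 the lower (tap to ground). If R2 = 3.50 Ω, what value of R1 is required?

R1 ≈ 40.0 Ω

Required fraction k = V_out/V_CC = 0.08052.
R1 = R2·(1/k − 1) = 3.50 × 11.42 = 39.97 Ω.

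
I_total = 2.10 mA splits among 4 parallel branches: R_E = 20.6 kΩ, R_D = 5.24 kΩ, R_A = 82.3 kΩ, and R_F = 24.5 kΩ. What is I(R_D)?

I ≈ 1.37 mA

Conductances: ΣG = 1/20.6 + 1/5.24 + 1/82.3 + 1/24.5 = 0.2924 (1/kΩ).
R_D takes the fraction G_k/ΣG = 0.1908/0.2924 = 0.6528, so I = 2.10 × 0.6528 = 1.371 mA.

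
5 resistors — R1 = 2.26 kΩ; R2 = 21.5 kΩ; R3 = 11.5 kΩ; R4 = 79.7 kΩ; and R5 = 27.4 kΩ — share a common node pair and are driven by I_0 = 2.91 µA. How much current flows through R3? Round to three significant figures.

I ≈ 0.405 µA

Total conductance ΣG = 1/2.26 + 1/21.5 + 1/11.5 + 1/79.7 + 1/27.4 = 0.6250 (units of 1/kΩ).
Current divider: I(R3) = I_0 · G_k/ΣG = 2.91 × (0.08696/0.6250) = 2.91 × 0.1391 = 0.4049 µA.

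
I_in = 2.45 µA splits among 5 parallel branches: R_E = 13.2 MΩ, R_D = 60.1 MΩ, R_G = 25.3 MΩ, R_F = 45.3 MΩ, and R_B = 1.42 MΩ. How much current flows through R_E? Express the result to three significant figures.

ΣG = 1/13.2 + 1/60.1 + 1/25.3 + 1/45.3 + 1/1.42 = 0.8582.
R_E takes the fraction G_k/ΣG = 0.07576/0.8582 = 0.08827, so I = 2.45 × 0.08827 = 0.2163 µA.

I ≈ 0.216 µA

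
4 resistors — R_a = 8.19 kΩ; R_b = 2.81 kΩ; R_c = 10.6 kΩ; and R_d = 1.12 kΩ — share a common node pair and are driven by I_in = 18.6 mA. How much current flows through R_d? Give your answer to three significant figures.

ΣG = 1/8.19 + 1/2.81 + 1/10.6 + 1/1.12 = 1.465.
By the current-divider rule, I = I_in · G_k/ΣG = 18.6 × 0.6094 = 11.33 mA.

I ≈ 11.3 mA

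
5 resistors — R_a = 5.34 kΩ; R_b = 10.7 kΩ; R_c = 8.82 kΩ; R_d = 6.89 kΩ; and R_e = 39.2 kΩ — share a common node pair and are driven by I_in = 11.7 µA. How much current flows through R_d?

I ≈ 3.01 µA

ΣG = 1/5.34 + 1/10.7 + 1/8.82 + 1/6.89 + 1/39.2 = 0.5648.
R_d takes the fraction G_k/ΣG = 0.1451/0.5648 = 0.2570, so I = 11.7 × 0.2570 = 3.007 µA.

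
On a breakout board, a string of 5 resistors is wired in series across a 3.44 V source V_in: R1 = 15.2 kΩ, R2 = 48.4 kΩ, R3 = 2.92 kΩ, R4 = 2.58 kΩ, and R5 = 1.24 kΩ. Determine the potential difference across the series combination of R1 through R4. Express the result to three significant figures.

Series total: ΣR = 15.2 + 48.4 + 2.92 + 2.58 + 1.24 = 70.34 kΩ.
R_{R1..R4} = 15.2 + 48.4 + 2.92 + 2.58 = 69.10 kΩ.
By the voltage-divider rule, V = 3.44 × 69.10/70.34 = 3.379 V.

V ≈ 3.38 V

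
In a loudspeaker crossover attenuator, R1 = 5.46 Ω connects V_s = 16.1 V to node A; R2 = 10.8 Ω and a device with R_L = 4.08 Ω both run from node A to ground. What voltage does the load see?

V_out ≈ 5.66 V

The load sits in parallel with R2, giving an effective lower resistance R2' = R2·R_L/(R2+R_L) = 2.961 Ω.
Voltage divider with the loaded lower leg: V_out = 16.1 × 2.961/(5.46 + 2.961) = 16.1 × 0.3516 = 5.661 V.
(Unloaded it would be 10.7 V; the load pulls it down.)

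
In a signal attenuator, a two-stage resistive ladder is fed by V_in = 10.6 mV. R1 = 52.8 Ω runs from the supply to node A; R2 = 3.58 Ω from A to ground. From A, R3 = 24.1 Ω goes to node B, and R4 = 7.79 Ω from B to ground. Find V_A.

V_A ≈ 0.609 mV

Node A sees R2 in parallel with the series input of stage 2, R3 + R4 = 31.89 Ω.
Effective lower resistance at A: R2 ‖ 31.89 = 3.219 Ω.
So V_A = 10.6 × 0.05746 = 0.6090 mV.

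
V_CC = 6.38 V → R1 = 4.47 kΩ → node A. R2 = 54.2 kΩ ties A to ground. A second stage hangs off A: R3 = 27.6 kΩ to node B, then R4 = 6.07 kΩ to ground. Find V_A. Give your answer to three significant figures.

Looking into the second stage from A: R3 + R4 = 33.67 kΩ appears in parallel with R2.
R2 ‖ (R3+R4) = 20.77 kΩ.
V_A = 6.38 × 20.77/(4.47 + 20.77) = 5.250 V.

V_A ≈ 5.25 V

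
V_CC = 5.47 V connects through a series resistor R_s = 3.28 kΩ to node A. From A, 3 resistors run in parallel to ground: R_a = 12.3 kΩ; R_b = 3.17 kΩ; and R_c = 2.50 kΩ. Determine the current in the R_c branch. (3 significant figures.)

Equivalent of the parallel group: R_p = 1.255 kΩ.
V_A = 5.47 × 1.255/4.535 = 1.514 V.
I(R_c) = V_A / R_c = 1.514/2.50 = 0.6055 mA.

I ≈ 0.606 mA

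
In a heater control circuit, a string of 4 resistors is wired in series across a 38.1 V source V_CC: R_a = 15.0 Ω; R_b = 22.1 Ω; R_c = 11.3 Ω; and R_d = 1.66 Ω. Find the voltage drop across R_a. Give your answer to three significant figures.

V ≈ 11.4 V

Series total: ΣR = 15.0 + 22.1 + 11.3 + 1.66 = 50.06 Ω.
By the voltage-divider rule, V = 38.1 × 15.00/50.06 = 11.42 V.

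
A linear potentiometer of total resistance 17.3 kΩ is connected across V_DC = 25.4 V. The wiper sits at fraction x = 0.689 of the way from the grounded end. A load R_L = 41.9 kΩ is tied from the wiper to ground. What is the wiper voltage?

V_out ≈ 16.1 V

Split the track: R_lower = x·R_p = 11.92 kΩ, R_upper = (1−x)·R_p = 5.380 kΩ.
(x·R_p) ‖ R_L = 9.280 kΩ.
Then V_out = V_DC · 9.280/(5.380 + 9.280) = 16.08 V.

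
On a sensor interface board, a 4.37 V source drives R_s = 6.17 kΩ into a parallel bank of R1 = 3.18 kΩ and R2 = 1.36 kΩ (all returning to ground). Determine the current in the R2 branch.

I ≈ 0.430 mA

Equivalent of the parallel group: R_p = 0.9526 kΩ.
V_A = 4.37 × 0.9526/7.123 = 0.5845 V.
Branch current I = V_A/R2 = 0.5845/1.36 = 0.4297 mA.
(Equivalently: I_total = 0.6135 mA, then current-divider fraction G_k/ΣG = 0.7004.)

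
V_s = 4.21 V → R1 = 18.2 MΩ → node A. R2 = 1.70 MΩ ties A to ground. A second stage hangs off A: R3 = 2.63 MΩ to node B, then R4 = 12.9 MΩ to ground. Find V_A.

Node A sees R2 in parallel with the series input of stage 2, R3 + R4 = 15.53 MΩ.
R2 ‖ (R3+R4) = 1.532 MΩ.
So V_A = 4.21 × 0.07765 = 0.3269 V.

V_A ≈ 0.327 V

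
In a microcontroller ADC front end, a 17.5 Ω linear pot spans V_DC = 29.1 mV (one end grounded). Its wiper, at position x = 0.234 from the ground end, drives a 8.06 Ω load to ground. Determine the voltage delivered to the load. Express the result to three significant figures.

V_out ≈ 4.90 mV

Lower segment x·R_p = 4.095 Ω; upper segment (1−x)·R_p = 13.41 Ω.
(x·R_p) ‖ R_L = 2.715 Ω.
Loaded-divider output: V_out = 29.1 × 0.1684 = 4.902 mV.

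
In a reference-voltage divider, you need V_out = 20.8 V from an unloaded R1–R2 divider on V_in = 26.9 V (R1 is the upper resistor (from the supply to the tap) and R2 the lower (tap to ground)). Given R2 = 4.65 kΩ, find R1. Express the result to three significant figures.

Required fraction k = V_out/V_in = 0.7732.
Rearranging, R1 = R2·(1−k)/k = 4.65 × 0.2933 = 1.364 kΩ.

R1 ≈ 1.36 kΩ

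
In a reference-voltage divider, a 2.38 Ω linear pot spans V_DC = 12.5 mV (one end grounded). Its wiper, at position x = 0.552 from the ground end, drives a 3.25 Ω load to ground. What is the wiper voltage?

V_out ≈ 5.84 mV

Lower segment x·R_p = 1.314 Ω; upper segment (1−x)·R_p = 1.066 Ω.
R_L loads the lower segment: effective lower R = 0.9356 Ω.
Then V_out = V_DC · 0.9356/(1.066 + 0.9356) = 5.842 mV.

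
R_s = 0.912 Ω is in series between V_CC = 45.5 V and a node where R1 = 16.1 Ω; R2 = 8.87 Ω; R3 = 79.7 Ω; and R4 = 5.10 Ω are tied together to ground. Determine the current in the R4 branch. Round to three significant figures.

Combine the parallel branches: R_p = (1/16.1 + 1/8.87 + 1/79.7 + 1/5.10)⁻¹ = 2.608 Ω.
V_A = 45.5 × 2.608/3.520 = 33.71 V.
Branch current I = V_A/R4 = 33.71/5.10 = 6.610 A.
(Check via current divider: I_total = 12.93 A; share G_k/ΣG = 0.5113 → same result.)

I ≈ 6.61 A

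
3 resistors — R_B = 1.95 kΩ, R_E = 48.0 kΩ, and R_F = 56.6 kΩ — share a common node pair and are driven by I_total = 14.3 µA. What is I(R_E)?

I ≈ 0.540 µA

ΣG = 1/1.95 + 1/48.0 + 1/56.6 = 0.5513.
R_E takes the fraction G_k/ΣG = 0.02083/0.5513 = 0.03779, so I = 14.3 × 0.03779 = 0.5404 µA.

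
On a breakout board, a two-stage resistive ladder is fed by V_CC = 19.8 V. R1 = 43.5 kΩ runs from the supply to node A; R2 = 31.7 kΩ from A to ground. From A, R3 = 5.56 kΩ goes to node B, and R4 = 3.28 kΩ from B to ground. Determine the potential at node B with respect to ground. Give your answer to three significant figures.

V_B ≈ 1.01 V

Node A sees R2 in parallel with the series input of stage 2, R3 + R4 = 8.840 kΩ.
Effective lower resistance at A: R2 ‖ 8.840 = 6.912 kΩ.
So V_A = 19.8 × 0.1371 = 2.715 V.
Then the unloaded second divider: V_B = V_A × R4/(R3+R4) = 2.715 × 0.3710 = 1.007 V.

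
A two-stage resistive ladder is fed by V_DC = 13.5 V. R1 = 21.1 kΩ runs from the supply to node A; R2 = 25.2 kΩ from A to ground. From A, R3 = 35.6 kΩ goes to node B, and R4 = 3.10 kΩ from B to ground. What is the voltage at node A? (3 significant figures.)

V_A ≈ 5.67 V

Looking into the second stage from A: R3 + R4 = 38.70 kΩ appears in parallel with R2.
Effective lower resistance at A: R2 ‖ 38.70 = 15.26 kΩ.
V_A = 13.5 × 15.26/(21.1 + 15.26) = 5.666 V.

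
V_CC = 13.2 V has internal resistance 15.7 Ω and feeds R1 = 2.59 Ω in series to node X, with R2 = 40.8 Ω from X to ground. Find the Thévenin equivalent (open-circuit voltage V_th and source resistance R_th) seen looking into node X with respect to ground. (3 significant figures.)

R1' = 15.7 + 2.59 = 18.29 Ω (source resistance + R1).
With X open, the divider is unloaded: V_th = 13.2 × 40.8/59.09 = 9.114 V.
With V_CC suppressed (replaced by a short), R_th = R1' ‖ R2 = (18.29 × 40.8)/(18.29 + 40.8) = 12.63 Ω.

V_th ≈ 9.11 V, R_th ≈ 12.6 Ω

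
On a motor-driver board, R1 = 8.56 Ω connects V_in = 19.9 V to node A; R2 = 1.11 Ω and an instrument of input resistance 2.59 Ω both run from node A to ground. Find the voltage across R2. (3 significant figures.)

The load sits in parallel with R2, giving an effective lower resistance R2' = R2·R_L/(R2+R_L) = 0.7770 Ω.
Then V_out = V_in · R2'/(R1 + R2') = 19.9 × 0.7770/9.337 = 1.656 V.

V_out ≈ 1.66 V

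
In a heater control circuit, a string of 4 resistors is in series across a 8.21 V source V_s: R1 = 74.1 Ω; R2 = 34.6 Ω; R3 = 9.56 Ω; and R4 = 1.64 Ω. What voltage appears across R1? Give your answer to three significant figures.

V ≈ 5.07 V

Series total: ΣR = 74.1 + 34.6 + 9.56 + 1.64 = 119.9 Ω.
By the voltage-divider rule, V = 8.21 × 74.10/119.9 = 5.074 V.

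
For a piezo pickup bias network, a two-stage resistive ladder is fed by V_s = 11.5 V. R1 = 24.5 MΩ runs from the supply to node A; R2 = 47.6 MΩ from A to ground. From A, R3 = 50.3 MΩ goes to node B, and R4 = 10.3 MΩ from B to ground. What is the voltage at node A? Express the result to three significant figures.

Node A sees R2 in parallel with the series input of stage 2, R3 + R4 = 60.60 MΩ.
R2 ‖ (R3+R4) = 26.66 MΩ.
V_A = 11.5 × 26.66/(24.5 + 26.66) = 5.993 V.

V_A ≈ 5.99 V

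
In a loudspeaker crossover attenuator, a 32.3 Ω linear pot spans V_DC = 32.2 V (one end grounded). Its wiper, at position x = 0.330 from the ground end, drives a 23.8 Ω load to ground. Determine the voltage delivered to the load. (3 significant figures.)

The pot divides into 21.64 Ω above the wiper and 10.66 Ω below.
R_L loads the lower segment: effective lower R = 7.362 Ω.
Loaded-divider output: V_out = 32.2 × 0.2538 = 8.173 V.

V_out ≈ 8.17 V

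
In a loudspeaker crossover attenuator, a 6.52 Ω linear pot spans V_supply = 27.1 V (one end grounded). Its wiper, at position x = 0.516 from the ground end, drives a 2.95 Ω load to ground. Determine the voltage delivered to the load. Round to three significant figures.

The pot divides into 3.156 Ω above the wiper and 3.364 Ω below.
Lower segment in parallel with the load: 3.364 ‖ 2.95 = 1.572 Ω.
V_out = 27.1 × 1.572/(3.156 + 1.572) = 9.010 V.

V_out ≈ 9.01 V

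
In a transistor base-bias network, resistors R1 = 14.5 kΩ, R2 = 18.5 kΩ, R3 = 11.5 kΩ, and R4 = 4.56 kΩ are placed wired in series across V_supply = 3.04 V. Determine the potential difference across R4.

V ≈ 0.283 V

Series total: ΣR = 14.5 + 18.5 + 11.5 + 4.56 = 49.06 kΩ.
By the voltage-divider rule, V = 3.04 × 4.560/49.06 = 0.2826 V.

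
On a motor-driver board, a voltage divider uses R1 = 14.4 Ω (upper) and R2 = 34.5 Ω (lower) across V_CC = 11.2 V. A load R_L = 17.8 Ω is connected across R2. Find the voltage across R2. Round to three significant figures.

First combine the lower leg with the load: R2 ‖ R_L = 11.74 Ω.
Then V_out = V_CC · R2'/(R1 + R2') = 11.2 × 11.74/26.14 = 5.031 V.

V_out ≈ 5.03 V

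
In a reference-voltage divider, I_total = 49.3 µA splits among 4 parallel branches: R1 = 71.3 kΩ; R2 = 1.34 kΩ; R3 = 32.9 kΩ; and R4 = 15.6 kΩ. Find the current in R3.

I ≈ 1.75 µA

ΣG = 1/71.3 + 1/1.34 + 1/32.9 + 1/15.6 = 0.8548.
By the current-divider rule, I = I_total · G_k/ΣG = 49.3 × 0.03556 = 1.753 µA.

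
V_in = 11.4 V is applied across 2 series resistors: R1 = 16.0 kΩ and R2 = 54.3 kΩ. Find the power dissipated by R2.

P ≈ 1.43 mW

The common current is I = 11.4/70.30 = 0.1622 mA.
P(R2) = I²·R2 = (0.1622)² × 54.3 = 1.428 mW.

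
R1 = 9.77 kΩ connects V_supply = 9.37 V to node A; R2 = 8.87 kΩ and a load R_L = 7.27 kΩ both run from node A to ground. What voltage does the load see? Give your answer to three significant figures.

V_out ≈ 2.72 V

R2 ‖ R_L = (8.87 × 7.27)/(8.87 + 7.27) = 3.995 kΩ.
Now apply the divider: V_out = 9.37 × 0.2902 = 2.720 V.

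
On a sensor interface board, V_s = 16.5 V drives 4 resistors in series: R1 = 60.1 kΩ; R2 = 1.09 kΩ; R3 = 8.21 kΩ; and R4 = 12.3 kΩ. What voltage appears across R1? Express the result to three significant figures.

Total series resistance ΣR = 60.1 + 1.09 + 8.21 + 12.3 = 81.70 kΩ.
V = V_s · R/ΣR = 16.5 × 0.7356 = 12.14 V.

V ≈ 12.1 V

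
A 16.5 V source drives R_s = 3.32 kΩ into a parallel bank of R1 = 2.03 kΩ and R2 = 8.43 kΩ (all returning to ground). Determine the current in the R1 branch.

I ≈ 2.68 mA

Parallel bank: R_p = 1/(1/2.03 + 1/8.43) = 1.636 kΩ.
Node voltage V_A = V_s · R_p/(R_s + R_p) = 16.5 × 0.3301 = 5.447 V.
Branch current I = V_A/R1 = 5.447/2.03 = 2.683 mA.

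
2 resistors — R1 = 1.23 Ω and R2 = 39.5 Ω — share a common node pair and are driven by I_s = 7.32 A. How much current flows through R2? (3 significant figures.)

I ≈ 0.221 A

Two-branch current divider: I_k = I_s · R_other/(R_1 + R_2).
So I = 7.32 × 1.23/40.73 = 0.2211 A.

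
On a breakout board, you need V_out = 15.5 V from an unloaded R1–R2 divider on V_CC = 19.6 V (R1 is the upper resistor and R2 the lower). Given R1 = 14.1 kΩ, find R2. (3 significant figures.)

R2 ≈ 53.3 kΩ

Required fraction k = V_out/V_CC = 0.7908.
Rearranging, R2 = R1·k/(1−k) = 14.1 × 3.780 = 53.30 kΩ.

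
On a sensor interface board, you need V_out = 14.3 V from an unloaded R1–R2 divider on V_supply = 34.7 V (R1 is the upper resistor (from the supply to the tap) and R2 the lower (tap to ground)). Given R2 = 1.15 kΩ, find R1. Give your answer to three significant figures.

R1 ≈ 1.64 kΩ

Required fraction k = V_out/V_supply = 0.4121.
R1 = R2·(1/k − 1) = 1.15 × 1.427 = 1.641 kΩ.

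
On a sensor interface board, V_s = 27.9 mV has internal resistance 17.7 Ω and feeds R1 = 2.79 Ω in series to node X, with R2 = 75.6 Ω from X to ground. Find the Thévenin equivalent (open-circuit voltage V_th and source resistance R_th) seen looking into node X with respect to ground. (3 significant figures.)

V_th ≈ 22.0 mV, R_th ≈ 16.1 Ω

R1' = 17.7 + 2.79 = 20.49 Ω (source resistance + R1).
With X open, the divider is unloaded: V_th = 27.9 × 75.6/96.09 = 21.95 mV.
Zeroing V_s shorts the top of R1' to ground, so R_th = R1' ‖ R2 = 16.12 Ω.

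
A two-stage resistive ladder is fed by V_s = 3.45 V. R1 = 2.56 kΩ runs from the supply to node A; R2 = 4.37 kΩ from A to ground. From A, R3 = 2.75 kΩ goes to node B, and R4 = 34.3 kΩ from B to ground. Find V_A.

V_A ≈ 2.08 V

Looking into the second stage from A: R3 + R4 = 37.05 kΩ appears in parallel with R2.
Effective lower resistance at A: R2 ‖ 37.05 = 3.909 kΩ.
V_A = 3.45 × 3.909/(2.56 + 3.909) = 2.085 V.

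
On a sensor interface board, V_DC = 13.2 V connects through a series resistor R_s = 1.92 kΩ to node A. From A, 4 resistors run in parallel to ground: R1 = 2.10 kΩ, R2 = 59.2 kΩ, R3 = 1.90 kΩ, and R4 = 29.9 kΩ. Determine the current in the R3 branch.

Combine the parallel branches: R_p = (1/2.10 + 1/59.2 + 1/1.90 + 1/29.9)⁻¹ = 0.9498 kΩ.
V_A by voltage divider: V_A = 13.2 × 0.9498/(1.92 + 0.9498) = 4.369 V.
Branch current I = V_A/R3 = 4.369/1.90 = 2.299 mA.

I ≈ 2.30 mA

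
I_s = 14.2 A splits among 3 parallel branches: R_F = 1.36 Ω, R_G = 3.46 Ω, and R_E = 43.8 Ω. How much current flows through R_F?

I ≈ 9.97 A

ΣG = 1/1.36 + 1/3.46 + 1/43.8 = 1.047.
Current divider: I(R_F) = I_s · G_k/ΣG = 14.2 × (0.7353/1.047) = 14.2 × 0.7022 = 9.971 A.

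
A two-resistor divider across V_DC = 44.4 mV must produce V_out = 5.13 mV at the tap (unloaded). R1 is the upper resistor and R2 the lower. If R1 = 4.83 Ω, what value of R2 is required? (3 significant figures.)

R2 ≈ 0.631 Ω

Required fraction k = V_out/V_DC = 0.1155.
Rearranging, R2 = R1·k/(1−k) = 4.83 × 0.1306 = 0.6310 Ω.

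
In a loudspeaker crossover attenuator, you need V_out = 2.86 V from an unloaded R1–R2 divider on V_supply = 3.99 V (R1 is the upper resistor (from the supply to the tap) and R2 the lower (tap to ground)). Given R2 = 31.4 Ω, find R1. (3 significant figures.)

V_out/V_supply = R2/(R1+R2) = 0.7168.
Rearranging, R1 = R2·(1−k)/k = 31.4 × 0.3951 = 12.41 Ω.

R1 ≈ 12.4 Ω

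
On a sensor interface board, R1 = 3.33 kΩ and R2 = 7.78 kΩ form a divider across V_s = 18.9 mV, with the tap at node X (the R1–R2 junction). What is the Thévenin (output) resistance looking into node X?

R_th ≈ 2.33 kΩ

Looking into X with the source shorted: R_th = R1·R2/(R1+R2) = 3.330 × 7.78/11.11 = 2.332 kΩ.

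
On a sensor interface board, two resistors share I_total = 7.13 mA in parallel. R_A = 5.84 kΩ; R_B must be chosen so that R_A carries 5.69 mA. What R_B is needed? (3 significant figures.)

The fraction through R_A equals R_B/(R_A+R_B).
With f = 0.7980, R_B = R_A · f/(1−f) = 5.84 × 3.951 = 23.08 kΩ.

R_B ≈ 23.1 kΩ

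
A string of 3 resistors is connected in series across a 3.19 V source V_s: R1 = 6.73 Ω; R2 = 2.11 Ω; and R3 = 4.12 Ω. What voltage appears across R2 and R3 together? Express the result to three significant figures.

V ≈ 1.53 V

Total series resistance ΣR = 6.73 + 2.11 + 4.12 = 12.96 Ω.
R_{R2..R3} = 2.11 + 4.12 = 6.230 Ω.
Voltage divider: V = V_s · (6.230 / 12.96) = 3.19 × 0.4807 = 1.533 V.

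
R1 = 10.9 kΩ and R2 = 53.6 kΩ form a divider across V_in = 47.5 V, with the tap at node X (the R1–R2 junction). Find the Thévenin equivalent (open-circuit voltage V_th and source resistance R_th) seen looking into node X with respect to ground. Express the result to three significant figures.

With X open, the divider is unloaded: V_th = 47.5 × 53.6/64.50 = 39.47 V.
Zeroing V_in shorts the top of R1 to ground, so R_th = R1 ‖ R2 = 9.058 kΩ.

V_th ≈ 39.5 V, R_th ≈ 9.06 kΩ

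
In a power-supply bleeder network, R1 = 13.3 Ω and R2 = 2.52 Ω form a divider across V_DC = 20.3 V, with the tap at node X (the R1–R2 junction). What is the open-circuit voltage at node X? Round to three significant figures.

V_th is the unloaded tap voltage: V_DC · R2/(R1+R2) = 20.3 × 0.1593 = 3.234 V.

V_th ≈ 3.23 V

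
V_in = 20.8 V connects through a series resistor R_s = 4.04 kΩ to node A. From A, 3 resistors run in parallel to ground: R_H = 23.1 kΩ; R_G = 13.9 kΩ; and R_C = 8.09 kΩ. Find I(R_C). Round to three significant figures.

Combine the parallel branches: R_p = (1/23.1 + 1/13.9 + 1/8.09)⁻¹ = 4.187 kΩ.
V_A by voltage divider: V_A = 20.8 × 4.187/(4.04 + 4.187) = 10.59 V.
I(R_C) = V_A / R_C = 10.59/8.09 = 1.308 mA.
(Equivalently: I_total = 2.528 mA, then current-divider fraction G_k/ΣG = 0.5175.)

I ≈ 1.31 mA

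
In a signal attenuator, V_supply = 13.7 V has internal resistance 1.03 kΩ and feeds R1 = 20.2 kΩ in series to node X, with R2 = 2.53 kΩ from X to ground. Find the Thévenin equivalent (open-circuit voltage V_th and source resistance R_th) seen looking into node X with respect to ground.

R1' = 1.03 + 20.2 = 21.23 kΩ (source resistance + R1).
V_th is the unloaded tap voltage: V_supply · R2/(R1'+R2) = 13.7 × 0.1065 = 1.459 V.
With V_supply suppressed (replaced by a short), R_th = R1' ‖ R2 = (21.23 × 2.53)/(21.23 + 2.53) = 2.261 kΩ.

V_th ≈ 1.46 V, R_th ≈ 2.26 kΩ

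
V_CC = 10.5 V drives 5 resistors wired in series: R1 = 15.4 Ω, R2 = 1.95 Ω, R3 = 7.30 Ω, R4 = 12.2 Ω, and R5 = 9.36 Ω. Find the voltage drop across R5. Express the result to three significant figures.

Total series resistance ΣR = 15.4 + 1.95 + 7.30 + 12.2 + 9.36 = 46.21 Ω.
Voltage divider: V = V_CC · (9.360 / 46.21) = 10.5 × 0.2026 = 2.127 V.

V ≈ 2.13 V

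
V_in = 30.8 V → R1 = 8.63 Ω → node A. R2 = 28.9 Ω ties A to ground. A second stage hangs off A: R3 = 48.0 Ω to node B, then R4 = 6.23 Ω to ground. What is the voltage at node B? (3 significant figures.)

V_B ≈ 2.43 V

Looking into the second stage from A: R3 + R4 = 54.23 Ω appears in parallel with R2.
Effective lower resistance at A: R2 ‖ 54.23 = 18.85 Ω.
So V_A = 30.8 × 0.6860 = 21.13 V.
Then the unloaded second divider: V_B = V_A × R4/(R3+R4) = 21.13 × 0.1149 = 2.427 V.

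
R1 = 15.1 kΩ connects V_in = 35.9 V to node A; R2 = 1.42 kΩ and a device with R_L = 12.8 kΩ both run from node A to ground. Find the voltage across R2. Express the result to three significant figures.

The load sits in parallel with R2, giving an effective lower resistance R2' = R2·R_L/(R2+R_L) = 1.278 kΩ.
Voltage divider with the loaded lower leg: V_out = 35.9 × 1.278/(15.1 + 1.278) = 35.9 × 0.07804 = 2.802 V.
(Unloaded it would be 3.09 V; the load pulls it down.)

V_out ≈ 2.80 V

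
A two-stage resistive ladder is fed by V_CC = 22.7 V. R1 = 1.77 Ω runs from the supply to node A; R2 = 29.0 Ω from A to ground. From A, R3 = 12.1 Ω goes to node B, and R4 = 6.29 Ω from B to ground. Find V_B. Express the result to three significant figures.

V_B ≈ 6.71 V

Node A sees R2 in parallel with the series input of stage 2, R3 + R4 = 18.39 Ω.
R2 ‖ (R3+R4) = 11.25 Ω.
So V_A = 22.7 × 0.8641 = 19.61 V.
Stage 2 is unloaded, so V_B = V_A · R4/(R3+R4) = 19.61 × 6.29/18.39 = 6.709 V.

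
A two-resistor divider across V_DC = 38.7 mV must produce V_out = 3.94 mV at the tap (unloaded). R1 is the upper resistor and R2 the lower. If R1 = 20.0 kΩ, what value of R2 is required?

R2 ≈ 2.27 kΩ

Required fraction k = V_out/V_DC = 0.1018.
Rearranging, R2 = R1·k/(1−k) = 20.0 × 0.1133 = 2.267 kΩ.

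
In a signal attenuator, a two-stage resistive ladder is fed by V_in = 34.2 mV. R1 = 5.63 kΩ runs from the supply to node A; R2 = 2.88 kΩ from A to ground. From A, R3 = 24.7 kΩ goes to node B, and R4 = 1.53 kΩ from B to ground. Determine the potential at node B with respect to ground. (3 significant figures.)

V_B ≈ 0.629 mV

The second stage (R3 + R4 = 26.23 kΩ) loads node A in parallel with R2.
Effective lower resistance at A: R2 ‖ 26.23 = 2.595 kΩ.
So V_A = 34.2 × 0.3155 = 10.79 mV.
Stage 2 is unloaded, so V_B = V_A · R4/(R3+R4) = 10.79 × 1.53/26.23 = 0.6294 mV.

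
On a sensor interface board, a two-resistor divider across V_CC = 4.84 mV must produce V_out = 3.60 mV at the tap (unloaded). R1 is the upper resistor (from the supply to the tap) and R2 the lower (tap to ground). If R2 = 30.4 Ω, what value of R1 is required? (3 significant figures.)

R1 ≈ 10.5 Ω

The divider ratio is R2/(R1+R2) = 3.60/4.84 = 0.7438.
So R1 = R2 · (V_CC/V_out − 1) = 30.4 × (4.84/3.60 − 1) = 30.4 × 0.3444 = 10.47 Ω.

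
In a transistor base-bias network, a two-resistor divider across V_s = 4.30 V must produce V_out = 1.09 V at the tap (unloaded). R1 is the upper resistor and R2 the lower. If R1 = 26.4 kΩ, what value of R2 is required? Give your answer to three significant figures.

R2 ≈ 8.96 kΩ

Required fraction k = V_out/V_s = 0.2535.
R2 = R1 · 0.2535/(1 − 0.2535) = 8.964 kΩ.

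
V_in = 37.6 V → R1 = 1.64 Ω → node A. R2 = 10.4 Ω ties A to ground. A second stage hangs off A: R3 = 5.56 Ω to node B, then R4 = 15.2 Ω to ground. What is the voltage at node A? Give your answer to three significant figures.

V_A ≈ 30.4 V

Looking into the second stage from A: R3 + R4 = 20.76 Ω appears in parallel with R2.
Effective lower resistance at A: R2 ‖ 20.76 = 6.929 Ω.
First divider: V_A = V_in · 6.929/(1.64 + 6.929) = 30.40 V.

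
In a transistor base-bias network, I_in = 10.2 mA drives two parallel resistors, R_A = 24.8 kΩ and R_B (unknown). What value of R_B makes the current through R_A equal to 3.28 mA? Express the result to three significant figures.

R_B ≈ 11.8 kΩ

In a two-way split, I_A/I_in = R_B/(R_A + R_B).
With f = 0.3216, R_B = R_A · f/(1−f) = 24.8 × 0.4740 = 11.75 kΩ.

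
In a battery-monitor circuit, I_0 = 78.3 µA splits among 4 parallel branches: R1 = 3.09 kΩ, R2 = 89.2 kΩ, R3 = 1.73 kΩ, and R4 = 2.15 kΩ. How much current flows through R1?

Conductances: ΣG = 1/3.09 + 1/89.2 + 1/1.73 + 1/2.15 = 1.378 (1/kΩ).
R1 takes the fraction G_k/ΣG = 0.3236/1.378 = 0.2349, so I = 78.3 × 0.2349 = 18.39 µA.

I ≈ 18.4 µA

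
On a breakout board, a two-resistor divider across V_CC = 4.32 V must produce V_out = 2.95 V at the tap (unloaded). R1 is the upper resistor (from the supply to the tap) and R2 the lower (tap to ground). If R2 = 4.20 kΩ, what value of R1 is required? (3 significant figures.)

Required fraction k = V_out/V_CC = 0.6829.
So R1 = R2 · (V_CC/V_out − 1) = 4.20 × (4.32/2.95 − 1) = 4.20 × 0.4644 = 1.951 kΩ.

R1 ≈ 1.95 kΩ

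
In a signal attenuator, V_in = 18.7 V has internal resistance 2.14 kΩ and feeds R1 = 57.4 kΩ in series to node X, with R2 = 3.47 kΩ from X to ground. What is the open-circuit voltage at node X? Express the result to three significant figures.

V_th ≈ 1.03 V

R1' = 2.14 + 57.4 = 59.54 kΩ (source resistance + R1).
Open-circuit (no load on X): V_th = V_in · R2/(R1' + R2) = 18.7 × 3.47/(59.54 + 3.47) = 1.030 V.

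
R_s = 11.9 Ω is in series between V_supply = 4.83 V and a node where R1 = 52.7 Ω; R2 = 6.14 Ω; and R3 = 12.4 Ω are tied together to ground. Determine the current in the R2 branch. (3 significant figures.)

Combine the parallel branches: R_p = (1/52.7 + 1/6.14 + 1/12.4)⁻¹ = 3.810 Ω.
Node voltage V_A = V_supply · R_p/(R_s + R_p) = 4.83 × 0.2425 = 1.171 V.
I(R2) = V_A / R2 = 1.171/6.14 = 0.1908 A.

I ≈ 0.191 A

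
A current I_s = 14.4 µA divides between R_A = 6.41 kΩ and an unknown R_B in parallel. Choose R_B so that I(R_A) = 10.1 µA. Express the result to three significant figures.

R_B ≈ 15.1 kΩ

In a two-way split, I_A/I_s = R_B/(R_A + R_B).
10.1/14.4 = R_B/(R_A + R_B) → R_B = R_A · (0.7014)/(1 − 0.7014) = 6.41 × 2.349 = 15.06 kΩ.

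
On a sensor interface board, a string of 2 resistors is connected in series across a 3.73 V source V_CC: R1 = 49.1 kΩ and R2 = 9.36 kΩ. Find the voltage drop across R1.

Total series resistance ΣR = 49.1 + 9.36 = 58.46 kΩ.
Voltage divider: V = V_CC · (49.10 / 58.46) = 3.73 × 0.8399 = 3.133 V.

V ≈ 3.13 V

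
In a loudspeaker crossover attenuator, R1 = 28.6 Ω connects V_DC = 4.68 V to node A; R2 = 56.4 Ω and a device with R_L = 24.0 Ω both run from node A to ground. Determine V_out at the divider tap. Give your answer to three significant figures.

R2 ‖ R_L = (56.4 × 24.0)/(56.4 + 24.0) = 16.84 Ω.
Voltage divider with the loaded lower leg: V_out = 4.68 × 16.84/(28.6 + 16.84) = 4.68 × 0.3705 = 1.734 V.
(Unloaded it would be 3.11 V; the load pulls it down.)

V_out ≈ 1.73 V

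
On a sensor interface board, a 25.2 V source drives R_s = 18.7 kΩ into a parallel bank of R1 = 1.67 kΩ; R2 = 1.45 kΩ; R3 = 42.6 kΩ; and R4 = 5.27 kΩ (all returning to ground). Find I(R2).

Equivalent of the parallel group: R_p = 0.6659 kΩ.
V_A = 25.2 × 0.6659/19.37 = 0.8665 V.
I(R2) = V_A / R2 = 0.8665/1.45 = 0.5976 mA.

I ≈ 0.598 mA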